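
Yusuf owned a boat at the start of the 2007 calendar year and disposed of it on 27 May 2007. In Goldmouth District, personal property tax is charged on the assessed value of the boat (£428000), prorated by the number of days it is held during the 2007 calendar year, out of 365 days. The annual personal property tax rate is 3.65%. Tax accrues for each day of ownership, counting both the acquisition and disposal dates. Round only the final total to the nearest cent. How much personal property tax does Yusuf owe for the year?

Days held (1 January – 27 May 2007): 147 out of 365
Tax = £428000 × 3.65% × 147/365 = £6291.6000

£6291.60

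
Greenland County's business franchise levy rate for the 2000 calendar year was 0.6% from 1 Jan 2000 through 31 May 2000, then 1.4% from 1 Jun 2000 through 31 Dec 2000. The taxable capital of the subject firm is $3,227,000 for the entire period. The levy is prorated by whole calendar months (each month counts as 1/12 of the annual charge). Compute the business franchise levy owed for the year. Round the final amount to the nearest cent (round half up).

1 Jan – 31 May 2000: 5 months at 0.6% → $3,227,000 × 0.6% × 5/12 = $8,067.5000
1 Jun – 31 Dec 2000: 7 months at 1.4% → $3,227,000 × 1.4% × 7/12 = $26,353.8333
Total = $34,421.3333

$34,421.33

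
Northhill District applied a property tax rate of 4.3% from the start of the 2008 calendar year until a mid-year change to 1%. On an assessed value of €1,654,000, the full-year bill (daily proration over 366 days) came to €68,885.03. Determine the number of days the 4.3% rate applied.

Let d = days at the first rate; then 366 − d days at the second rate.
€1,654,000 × [4.3%·d + 1%·(366−d)] / 366 = €68,885.03
Solving gives d = 351, so the new rate took effect on 17 December 2008.

351 days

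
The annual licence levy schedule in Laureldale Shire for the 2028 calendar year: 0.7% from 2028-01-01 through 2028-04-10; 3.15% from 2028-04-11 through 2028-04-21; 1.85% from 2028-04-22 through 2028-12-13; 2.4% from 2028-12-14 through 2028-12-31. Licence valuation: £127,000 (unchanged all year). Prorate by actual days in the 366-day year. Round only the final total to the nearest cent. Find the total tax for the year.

2028-01-01 to 2028-04-10: 101 days at 0.7% → £127,000 × 0.7% × 101/366 = £245.3251
2028-04-11 to 2028-04-21: 11 days at 3.15% → £127,000 × 3.15% × 11/366 = £120.2336
2028-04-22 to 2028-12-13: 236 days at 1.85% → £127,000 × 1.85% × 236/366 = £1,514.9781
2028-12-14 to 2028-12-31: 18 days at 2.4% → £127,000 × 2.4% × 18/366 = £149.9016
Total = £2,030.4385

£2,030.44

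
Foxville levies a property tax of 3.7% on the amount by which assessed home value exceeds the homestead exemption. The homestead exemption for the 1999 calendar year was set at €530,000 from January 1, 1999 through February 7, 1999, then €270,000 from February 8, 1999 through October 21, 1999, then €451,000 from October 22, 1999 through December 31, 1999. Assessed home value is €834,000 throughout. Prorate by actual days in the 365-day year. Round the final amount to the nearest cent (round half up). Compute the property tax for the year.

January 1 – February 7, 1999: 38 days, exemption €530,000 → (€834,000 − €530,000) × 3.7% × 38/365 = €1,171.0247
February 8 – October 21, 1999: 256 days, exemption €270,000 → (€834,000 − €270,000) × 3.7% × 256/365 = €14,636.1863
October 22 – December 31, 1999: 71 days, exemption €451,000 → (€834,000 − €451,000) × 3.7% × 71/365 = €2,756.5507
Total = €18,563.7616

€18,563.76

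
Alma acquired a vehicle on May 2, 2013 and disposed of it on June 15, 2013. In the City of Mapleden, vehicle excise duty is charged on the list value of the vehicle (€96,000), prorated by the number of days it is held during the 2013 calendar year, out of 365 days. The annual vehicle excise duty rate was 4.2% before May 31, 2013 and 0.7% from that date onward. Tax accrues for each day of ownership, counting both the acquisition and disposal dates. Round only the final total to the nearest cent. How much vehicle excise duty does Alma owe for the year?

€349.81

May 2 – May 30, 2013: 29 days at 4.2% → €96,000 × 4.2% × 29/365 = €320.3507
May 31 – June 15, 2013: 16 days at 0.7% → €96,000 × 0.7% × 16/365 = €29.4575
Total = €349.8082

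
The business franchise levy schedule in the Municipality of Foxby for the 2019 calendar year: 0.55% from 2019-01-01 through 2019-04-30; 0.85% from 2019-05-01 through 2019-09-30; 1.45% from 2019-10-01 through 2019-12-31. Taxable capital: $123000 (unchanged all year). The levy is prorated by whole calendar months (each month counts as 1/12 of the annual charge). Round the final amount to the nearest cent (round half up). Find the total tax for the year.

$1107.00

2019-01-01 to 2019-04-30: 4 months at 0.55% → $123000 × 0.55% × 4/12 = $225.5000
2019-05-01 to 2019-09-30: 5 months at 0.85% → $123000 × 0.85% × 5/12 = $435.6250
2019-10-01 to 2019-12-31: 3 months at 1.45% → $123000 × 1.45% × 3/12 = $445.8750
Total = $1107.0000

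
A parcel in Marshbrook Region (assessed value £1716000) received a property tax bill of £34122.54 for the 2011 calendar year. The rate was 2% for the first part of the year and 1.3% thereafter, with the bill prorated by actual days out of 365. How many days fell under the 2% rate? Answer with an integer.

359 days

Let d = days at the first rate; then 365 − d days at the second rate.
£1716000 × [2%·d + 1.3%·(365−d)] / 365 = £34122.54
Solving gives d = 359, so the new rate took effect on 26 December 2011.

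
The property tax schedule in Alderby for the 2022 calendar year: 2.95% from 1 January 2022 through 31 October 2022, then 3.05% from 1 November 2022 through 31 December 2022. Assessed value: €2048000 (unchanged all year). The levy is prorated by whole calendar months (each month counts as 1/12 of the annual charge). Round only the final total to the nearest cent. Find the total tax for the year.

1 January – 31 October 2022: 10 months at 2.95% → €2048000 × 2.95% × 10/12 = €50346.6667
1 November – 31 December 2022: 2 months at 3.05% → €2048000 × 3.05% × 2/12 = €10410.6667
Total = €60757.3333

€60757.33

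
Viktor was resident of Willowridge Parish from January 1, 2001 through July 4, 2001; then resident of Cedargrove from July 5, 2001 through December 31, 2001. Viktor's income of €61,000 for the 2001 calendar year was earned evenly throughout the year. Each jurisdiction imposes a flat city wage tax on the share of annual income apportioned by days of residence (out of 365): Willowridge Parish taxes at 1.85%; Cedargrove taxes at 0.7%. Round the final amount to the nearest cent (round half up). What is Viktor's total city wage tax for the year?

Willowridge Parish, January 1 – July 4, 2001: 185 days → €61,000 × 1.85% × 185/365 = €571.9795
Cedargrove, July 5 – December 31, 2001: 180 days → €61,000 × 0.7% × 180/365 = €210.5753
Total = €782.5548

€782.55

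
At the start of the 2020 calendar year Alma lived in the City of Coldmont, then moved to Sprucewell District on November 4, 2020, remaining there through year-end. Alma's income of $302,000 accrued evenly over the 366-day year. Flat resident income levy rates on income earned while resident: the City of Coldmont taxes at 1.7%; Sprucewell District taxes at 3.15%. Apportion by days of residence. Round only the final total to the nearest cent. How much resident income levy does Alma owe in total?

$5,827.94

The City of Coldmont, January 1 – November 3, 2020: 308 days → $302,000 × 1.7% × 308/366 = $4,320.4153
Sprucewell District, November 4 – December 31, 2020: 58 days → $302,000 × 3.15% × 58/366 = $1,507.5246
Total = $5,827.9399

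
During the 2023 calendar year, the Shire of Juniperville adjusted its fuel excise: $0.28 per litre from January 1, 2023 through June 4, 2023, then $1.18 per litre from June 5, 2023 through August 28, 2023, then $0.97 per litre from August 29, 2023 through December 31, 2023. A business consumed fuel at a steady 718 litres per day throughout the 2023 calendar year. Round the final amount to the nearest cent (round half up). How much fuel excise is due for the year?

January 1 – June 4, 2023: 155 days × 718 litres/day = 111,290 litres at $0.28/litre → $31,161.20
June 5 – August 28, 2023: 85 days × 718 litres/day = 61,030 litres at $1.18/litre → $72,015.40
August 29 – December 31, 2023: 125 days × 718 litres/day = 89,750 litres at $0.97/litre → $87,057.50

$190,234.10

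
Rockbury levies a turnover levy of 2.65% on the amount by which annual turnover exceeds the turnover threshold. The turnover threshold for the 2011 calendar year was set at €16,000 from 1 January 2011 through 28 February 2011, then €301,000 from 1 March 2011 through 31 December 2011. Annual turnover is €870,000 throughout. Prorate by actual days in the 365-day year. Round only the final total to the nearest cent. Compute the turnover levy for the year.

1 January – 28 February 2011: 59 days, exemption €16,000 → (€870,000 − €16,000) × 2.65% × 59/365 = €3,658.1616
1 March – 31 December 2011: 306 days, exemption €301,000 → (€870,000 − €301,000) × 2.65% × 306/365 = €12,641.1534
Total = €16,299.3151

€16,299.32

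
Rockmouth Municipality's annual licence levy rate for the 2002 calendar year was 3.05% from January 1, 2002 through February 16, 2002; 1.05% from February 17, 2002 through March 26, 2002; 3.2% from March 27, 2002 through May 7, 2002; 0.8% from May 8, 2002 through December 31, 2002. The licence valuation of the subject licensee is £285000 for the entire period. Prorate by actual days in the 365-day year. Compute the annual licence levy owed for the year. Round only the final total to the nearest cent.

January 1 – February 16, 2002: 47 days at 3.05% → £285000 × 3.05% × 47/365 = £1119.3082
February 17 – March 26, 2002: 38 days at 1.05% → £285000 × 1.05% × 38/365 = £311.5479
March 27 – May 7, 2002: 42 days at 3.2% → £285000 × 3.2% × 42/365 = £1049.4247
May 8 – December 31, 2002: 238 days at 0.8% → £285000 × 0.8% × 238/365 = £1486.6849
Total = £3966.9658

£3966.97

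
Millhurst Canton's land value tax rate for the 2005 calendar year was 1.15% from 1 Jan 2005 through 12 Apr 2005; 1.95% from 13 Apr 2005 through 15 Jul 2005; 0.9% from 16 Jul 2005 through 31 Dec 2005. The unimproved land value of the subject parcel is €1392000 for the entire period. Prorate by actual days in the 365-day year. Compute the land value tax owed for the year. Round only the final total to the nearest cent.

€17264.61

1 Jan – 12 Apr 2005: 102 days at 1.15% → €1392000 × 1.15% × 102/365 = €4473.4685
13 Apr – 15 Jul 2005: 94 days at 1.95% → €1392000 × 1.95% × 94/365 = €6990.5096
16 Jul – 31 Dec 2005: 169 days at 0.9% → €1392000 × 0.9% × 169/365 = €5800.6356
Total = €17264.6137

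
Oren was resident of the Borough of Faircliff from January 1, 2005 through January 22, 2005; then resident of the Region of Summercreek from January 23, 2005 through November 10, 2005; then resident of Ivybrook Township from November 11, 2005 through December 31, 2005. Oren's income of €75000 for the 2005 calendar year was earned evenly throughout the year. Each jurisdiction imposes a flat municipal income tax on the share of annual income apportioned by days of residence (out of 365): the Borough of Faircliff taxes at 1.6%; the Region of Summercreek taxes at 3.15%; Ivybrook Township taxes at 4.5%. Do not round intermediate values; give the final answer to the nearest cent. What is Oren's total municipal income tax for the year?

€2433.90

The Borough of Faircliff, January 1 – January 22, 2005: 22 days → €75000 × 1.6% × 22/365 = €72.3288
The Region of Summercreek, January 23 – November 10, 2005: 292 days → €75000 × 3.15% × 292/365 = €1890.0000
Ivybrook Township, November 11 – December 31, 2005: 51 days → €75000 × 4.5% × 51/365 = €471.5753
Total = €2433.9041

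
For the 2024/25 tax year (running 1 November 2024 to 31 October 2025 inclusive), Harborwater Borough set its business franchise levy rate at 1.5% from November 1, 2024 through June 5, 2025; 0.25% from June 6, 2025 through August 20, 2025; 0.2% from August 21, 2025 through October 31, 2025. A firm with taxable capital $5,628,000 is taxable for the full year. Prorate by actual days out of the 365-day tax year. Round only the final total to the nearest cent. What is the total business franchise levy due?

$55,339.43

November 1, 2024 – June 5, 2025: 217 days at 1.5% → $5,628,000 × 1.5% × 217/365 = $50,189.4247
June 6 – August 20, 2025: 76 days at 0.25% → $5,628,000 × 0.25% × 76/365 = $2,929.6438
August 21 – October 31, 2025: 72 days at 0.2% → $5,628,000 × 0.2% × 72/365 = $2,220.3616
Total = $55,339.4301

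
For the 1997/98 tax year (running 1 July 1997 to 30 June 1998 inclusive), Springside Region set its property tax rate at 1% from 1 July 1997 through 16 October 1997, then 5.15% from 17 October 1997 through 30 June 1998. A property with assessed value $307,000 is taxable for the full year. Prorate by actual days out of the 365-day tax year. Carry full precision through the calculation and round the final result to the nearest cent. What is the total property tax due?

1 July – 16 October 1997: 108 days at 1% → $307,000 × 1% × 108/365 = $908.3836
17 October 1997 – 30 June 1998: 257 days at 5.15% → $307,000 × 5.15% × 257/365 = $11,132.3247
Total = $12,040.7082

$12,040.71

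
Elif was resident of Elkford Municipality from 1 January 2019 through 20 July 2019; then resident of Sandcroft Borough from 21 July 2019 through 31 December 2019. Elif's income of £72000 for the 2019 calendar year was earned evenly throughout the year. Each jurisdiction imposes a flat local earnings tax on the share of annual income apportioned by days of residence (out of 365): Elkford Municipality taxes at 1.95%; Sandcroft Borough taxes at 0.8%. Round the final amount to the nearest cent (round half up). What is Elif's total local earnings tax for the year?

£1031.97

Elkford Municipality, 1 January – 20 July 2019: 201 days → £72000 × 1.95% × 201/365 = £773.1616
Sandcroft Borough, 21 July – 31 December 2019: 164 days → £72000 × 0.8% × 164/365 = £258.8055
Total = £1031.9671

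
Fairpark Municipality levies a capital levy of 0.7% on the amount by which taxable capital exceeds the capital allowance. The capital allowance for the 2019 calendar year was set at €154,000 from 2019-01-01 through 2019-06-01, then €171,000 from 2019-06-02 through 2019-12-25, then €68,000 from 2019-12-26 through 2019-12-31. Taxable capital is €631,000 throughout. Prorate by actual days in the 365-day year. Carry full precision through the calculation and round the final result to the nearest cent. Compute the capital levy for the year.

€3,281.41

2019-01-01 to 2019-06-01: 152 days, exemption €154,000 → (€631,000 − €154,000) × 0.7% × 152/365 = €1,390.4877
2019-06-02 to 2019-12-25: 207 days, exemption €171,000 → (€631,000 − €171,000) × 0.7% × 207/365 = €1,826.1370
2019-12-26 to 2019-12-31: 6 days, exemption €68,000 → (€631,000 − €68,000) × 0.7% × 6/365 = €64.7836
Total = €3,281.4082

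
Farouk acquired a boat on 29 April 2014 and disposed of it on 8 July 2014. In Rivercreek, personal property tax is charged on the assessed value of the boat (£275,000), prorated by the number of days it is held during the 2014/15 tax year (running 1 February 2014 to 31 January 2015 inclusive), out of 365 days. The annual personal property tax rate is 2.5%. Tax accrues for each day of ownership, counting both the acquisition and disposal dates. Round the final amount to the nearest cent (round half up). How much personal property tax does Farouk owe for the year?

£1,337.33

Days held (29 April – 8 July 2014): 71 out of 365
Tax = £275,000 × 2.5% × 71/365 = £1,337.3288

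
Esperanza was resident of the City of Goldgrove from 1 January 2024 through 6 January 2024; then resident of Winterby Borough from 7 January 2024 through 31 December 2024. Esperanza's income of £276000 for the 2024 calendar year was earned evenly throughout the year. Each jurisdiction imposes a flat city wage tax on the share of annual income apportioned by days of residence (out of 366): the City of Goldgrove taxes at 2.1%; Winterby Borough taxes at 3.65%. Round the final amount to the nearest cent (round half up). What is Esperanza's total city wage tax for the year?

The City of Goldgrove, 1 January – 6 January 2024: 6 days → £276000 × 2.1% × 6/366 = £95.0164
Winterby Borough, 7 January – 31 December 2024: 360 days → £276000 × 3.65% × 360/366 = £9908.8525
Total = £10003.8689

£10003.87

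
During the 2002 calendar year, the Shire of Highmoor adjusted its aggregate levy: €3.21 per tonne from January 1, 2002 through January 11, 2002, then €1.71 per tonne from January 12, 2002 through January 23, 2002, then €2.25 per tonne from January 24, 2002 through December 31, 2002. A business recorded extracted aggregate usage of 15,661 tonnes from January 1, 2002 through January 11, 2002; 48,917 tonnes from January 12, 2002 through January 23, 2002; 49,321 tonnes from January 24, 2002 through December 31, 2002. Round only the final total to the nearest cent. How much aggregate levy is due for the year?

January 1 – January 11, 2002: 15,661 tonnes at €3.21/tonne → €50,271.81
January 12 – January 23, 2002: 48,917 tonnes at €1.71/tonne → €83,648.07
January 24 – December 31, 2002: 49,321 tonnes at €2.25/tonne → €110,972.25

€244,892.13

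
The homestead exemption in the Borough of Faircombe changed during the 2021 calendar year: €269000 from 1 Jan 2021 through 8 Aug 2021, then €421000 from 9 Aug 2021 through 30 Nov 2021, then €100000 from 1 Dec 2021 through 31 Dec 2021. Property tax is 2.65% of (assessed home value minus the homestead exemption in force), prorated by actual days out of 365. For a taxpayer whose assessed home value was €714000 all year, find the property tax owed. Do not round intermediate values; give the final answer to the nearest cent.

1 Jan – 8 Aug 2021: 220 days, exemption €269000 → (€714000 − €269000) × 2.65% × 220/365 = €7107.8082
9 Aug – 30 Nov 2021: 114 days, exemption €421000 → (€714000 − €421000) × 2.65% × 114/365 = €2425.0767
1 Dec – 31 Dec 2021: 31 days, exemption €100000 → (€714000 − €100000) × 2.65% × 31/365 = €1381.9205
Total = €10914.8055

€10914.81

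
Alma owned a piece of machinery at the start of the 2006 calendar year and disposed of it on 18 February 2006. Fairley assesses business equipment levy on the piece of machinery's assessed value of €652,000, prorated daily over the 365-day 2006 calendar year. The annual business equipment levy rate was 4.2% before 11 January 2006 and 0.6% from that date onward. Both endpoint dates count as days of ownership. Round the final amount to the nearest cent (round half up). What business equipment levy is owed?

€1,168.24

1 January – 10 January 2006: 10 days at 4.2% → €652,000 × 4.2% × 10/365 = €750.2466
11 January – 18 February 2006: 39 days at 0.6% → €652,000 × 0.6% × 39/365 = €417.9945
Total = €1,168.2411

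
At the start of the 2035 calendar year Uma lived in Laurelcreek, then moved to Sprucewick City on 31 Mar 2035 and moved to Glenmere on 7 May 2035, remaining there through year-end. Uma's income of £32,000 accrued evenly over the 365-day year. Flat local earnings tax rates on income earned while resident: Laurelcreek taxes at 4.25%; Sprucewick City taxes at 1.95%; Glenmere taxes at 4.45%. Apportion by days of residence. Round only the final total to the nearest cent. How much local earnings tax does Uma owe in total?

£1,327.30

Laurelcreek, 1 Jan – 30 Mar 2035: 89 days → £32,000 × 4.25% × 89/365 = £331.6164
Sprucewick City, 31 Mar – 6 May 2035: 37 days → £32,000 × 1.95% × 37/365 = £63.2548
Glenmere, 7 May – 31 Dec 2035: 239 days → £32,000 × 4.45% × 239/365 = £932.4274
Total = £1,327.2986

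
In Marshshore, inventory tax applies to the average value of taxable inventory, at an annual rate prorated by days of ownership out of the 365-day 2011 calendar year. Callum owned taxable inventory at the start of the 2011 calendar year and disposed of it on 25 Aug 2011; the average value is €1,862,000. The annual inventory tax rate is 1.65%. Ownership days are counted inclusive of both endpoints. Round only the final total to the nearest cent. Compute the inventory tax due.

Days held (1 Jan – 25 Aug 2011): 237 out of 365
Tax = €1,862,000 × 1.65% × 237/365 = €19,948.9068

€19,948.91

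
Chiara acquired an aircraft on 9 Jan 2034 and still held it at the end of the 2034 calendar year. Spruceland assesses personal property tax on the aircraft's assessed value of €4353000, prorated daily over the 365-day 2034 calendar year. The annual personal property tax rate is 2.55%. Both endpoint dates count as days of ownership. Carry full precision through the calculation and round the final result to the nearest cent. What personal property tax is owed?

€108568.59

Days held (9 Jan – 31 Dec 2034): 357 out of 365
Tax = €4353000 × 2.55% × 357/365 = €108568.5904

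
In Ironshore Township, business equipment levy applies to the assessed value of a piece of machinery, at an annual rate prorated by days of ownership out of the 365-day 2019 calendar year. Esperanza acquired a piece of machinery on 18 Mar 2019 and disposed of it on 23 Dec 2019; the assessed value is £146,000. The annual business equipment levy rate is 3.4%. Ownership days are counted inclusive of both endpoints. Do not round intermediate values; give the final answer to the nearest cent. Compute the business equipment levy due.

Days held (18 Mar – 23 Dec 2019): 281 out of 365
Tax = £146,000 × 3.4% × 281/365 = £3,821.6000

£3,821.60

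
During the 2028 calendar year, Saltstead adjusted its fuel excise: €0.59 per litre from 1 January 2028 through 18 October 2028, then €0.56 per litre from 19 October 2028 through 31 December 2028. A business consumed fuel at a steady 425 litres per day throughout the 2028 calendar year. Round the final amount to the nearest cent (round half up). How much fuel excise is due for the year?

1 January – 18 October 2028: 292 days × 425 litres/day = 124,100 litres at €0.59/litre → €73,219.00
19 October – 31 December 2028: 74 days × 425 litres/day = 31,450 litres at €0.56/litre → €17,612.00

€90,831.00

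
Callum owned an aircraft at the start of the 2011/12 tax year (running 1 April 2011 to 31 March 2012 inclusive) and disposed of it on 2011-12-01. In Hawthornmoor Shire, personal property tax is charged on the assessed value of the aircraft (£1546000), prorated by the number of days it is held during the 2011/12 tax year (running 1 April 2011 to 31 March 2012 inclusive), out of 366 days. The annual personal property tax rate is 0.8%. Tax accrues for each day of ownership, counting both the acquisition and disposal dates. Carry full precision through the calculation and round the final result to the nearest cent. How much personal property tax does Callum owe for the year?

Days held (2011-04-01 to 2011-12-01): 245 out of 366
Tax = £1546000 × 0.8% × 245/366 = £8279.1257

£8279.13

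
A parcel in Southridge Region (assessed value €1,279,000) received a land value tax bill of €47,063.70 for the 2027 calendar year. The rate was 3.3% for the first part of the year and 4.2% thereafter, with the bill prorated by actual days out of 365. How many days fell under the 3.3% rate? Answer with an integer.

211 days

Let d = days at the first rate; then 365 − d days at the second rate.
€1,279,000 × [3.3%·d + 4.2%·(365−d)] / 365 = €47,063.70
Solving gives d = 211, so the new rate took effect on July 31, 2027.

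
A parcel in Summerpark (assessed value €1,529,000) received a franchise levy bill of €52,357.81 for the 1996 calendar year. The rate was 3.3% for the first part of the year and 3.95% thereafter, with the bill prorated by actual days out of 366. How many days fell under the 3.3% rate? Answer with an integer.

Let d = days at the first rate; then 366 − d days at the second rate.
€1,529,000 × [3.3%·d + 3.95%·(366−d)] / 366 = €52,357.81
Solving gives d = 296, so the new rate took effect on October 23, 1996.

296 days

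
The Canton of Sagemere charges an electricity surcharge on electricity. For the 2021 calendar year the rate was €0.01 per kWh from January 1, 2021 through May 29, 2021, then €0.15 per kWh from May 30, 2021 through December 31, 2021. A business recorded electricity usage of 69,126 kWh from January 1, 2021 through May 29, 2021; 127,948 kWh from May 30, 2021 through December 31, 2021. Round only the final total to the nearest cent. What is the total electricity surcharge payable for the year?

January 1 – May 29, 2021: 69,126 kWh at €0.01/kWh → €691.26
May 30 – December 31, 2021: 127,948 kWh at €0.15/kWh → €19,192.20

€19,883.46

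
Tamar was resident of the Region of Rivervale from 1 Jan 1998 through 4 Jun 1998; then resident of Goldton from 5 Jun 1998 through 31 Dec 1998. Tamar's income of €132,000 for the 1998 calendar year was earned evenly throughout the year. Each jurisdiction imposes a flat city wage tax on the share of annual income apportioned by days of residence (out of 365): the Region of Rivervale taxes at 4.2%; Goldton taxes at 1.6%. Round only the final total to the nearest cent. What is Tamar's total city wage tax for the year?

€3,569.42

The Region of Rivervale, 1 Jan – 4 Jun 1998: 155 days → €132,000 × 4.2% × 155/365 = €2,354.3014
Goldton, 5 Jun – 31 Dec 1998: 210 days → €132,000 × 1.6% × 210/365 = €1,215.1233
Total = €3,569.4247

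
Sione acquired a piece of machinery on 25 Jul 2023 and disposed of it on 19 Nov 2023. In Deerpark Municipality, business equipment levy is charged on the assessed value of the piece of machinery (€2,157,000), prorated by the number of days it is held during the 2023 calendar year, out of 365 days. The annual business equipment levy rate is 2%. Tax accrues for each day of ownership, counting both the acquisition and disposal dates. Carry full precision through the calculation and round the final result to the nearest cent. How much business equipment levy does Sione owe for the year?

€13,946.63

Days held (25 Jul – 19 Nov 2023): 118 out of 365
Tax = €2,157,000 × 2% × 118/365 = €13,946.6301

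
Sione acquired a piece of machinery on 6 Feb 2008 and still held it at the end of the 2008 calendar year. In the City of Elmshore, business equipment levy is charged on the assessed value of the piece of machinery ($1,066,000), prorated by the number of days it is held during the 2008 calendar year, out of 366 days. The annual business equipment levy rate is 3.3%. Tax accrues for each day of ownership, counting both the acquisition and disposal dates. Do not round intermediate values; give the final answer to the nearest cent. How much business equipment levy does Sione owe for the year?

$31,717.87

Days held (6 Feb – 31 Dec 2008): 330 out of 366
Tax = $1,066,000 × 3.3% × 330/366 = $31,717.8689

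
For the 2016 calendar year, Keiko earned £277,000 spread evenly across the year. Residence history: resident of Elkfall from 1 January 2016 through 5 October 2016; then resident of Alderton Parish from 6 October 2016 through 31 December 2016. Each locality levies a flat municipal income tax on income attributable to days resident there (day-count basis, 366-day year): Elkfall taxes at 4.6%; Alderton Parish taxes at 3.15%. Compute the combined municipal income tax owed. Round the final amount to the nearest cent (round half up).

Elkfall, 1 January – 5 October 2016: 279 days → £277,000 × 4.6% × 279/366 = £9,713.1639
Alderton Parish, 6 October – 31 December 2016: 87 days → £277,000 × 3.15% × 87/366 = £2,074.0943
Total = £11,787.2582

£11,787.26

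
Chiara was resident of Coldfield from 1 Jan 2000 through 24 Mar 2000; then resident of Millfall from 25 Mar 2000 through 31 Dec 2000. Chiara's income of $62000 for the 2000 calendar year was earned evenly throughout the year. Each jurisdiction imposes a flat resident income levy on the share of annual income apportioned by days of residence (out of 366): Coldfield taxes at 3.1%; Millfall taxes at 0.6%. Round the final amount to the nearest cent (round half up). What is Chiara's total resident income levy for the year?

$727.74

Coldfield, 1 Jan – 24 Mar 2000: 84 days → $62000 × 3.1% × 84/366 = $441.1148
Millfall, 25 Mar – 31 Dec 2000: 282 days → $62000 × 0.6% × 282/366 = $286.6230
Total = $727.7377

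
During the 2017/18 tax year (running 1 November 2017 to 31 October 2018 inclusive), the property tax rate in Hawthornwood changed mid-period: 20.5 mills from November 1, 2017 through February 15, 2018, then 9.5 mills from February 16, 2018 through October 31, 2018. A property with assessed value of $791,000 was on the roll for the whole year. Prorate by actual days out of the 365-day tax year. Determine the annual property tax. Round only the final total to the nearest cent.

$10,065.20

November 1, 2017 – February 15, 2018: 107 days at 20.5 mills → $791,000 × 2.05% × 107/365 = $4,753.5849
February 16 – October 31, 2018: 258 days at 9.5 mills → $791,000 × 0.95% × 258/365 = $5,311.6192
Total = $10,065.2041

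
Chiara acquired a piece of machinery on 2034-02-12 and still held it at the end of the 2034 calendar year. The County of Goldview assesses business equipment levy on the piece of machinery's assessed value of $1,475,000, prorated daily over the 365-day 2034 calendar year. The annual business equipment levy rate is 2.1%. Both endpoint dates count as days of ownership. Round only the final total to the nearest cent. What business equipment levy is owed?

$27,410.75

Days held (2034-02-12 to 2034-12-31): 323 out of 365
Tax = $1,475,000 × 2.1% × 323/365 = $27,410.7534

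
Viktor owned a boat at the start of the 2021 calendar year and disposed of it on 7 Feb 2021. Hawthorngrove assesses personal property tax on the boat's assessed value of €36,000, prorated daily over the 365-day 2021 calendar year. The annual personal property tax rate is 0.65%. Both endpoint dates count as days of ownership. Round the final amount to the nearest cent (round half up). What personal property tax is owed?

€24.36

Days held (1 Jan – 7 Feb 2021): 38 out of 365
Tax = €36,000 × 0.65% × 38/365 = €24.3616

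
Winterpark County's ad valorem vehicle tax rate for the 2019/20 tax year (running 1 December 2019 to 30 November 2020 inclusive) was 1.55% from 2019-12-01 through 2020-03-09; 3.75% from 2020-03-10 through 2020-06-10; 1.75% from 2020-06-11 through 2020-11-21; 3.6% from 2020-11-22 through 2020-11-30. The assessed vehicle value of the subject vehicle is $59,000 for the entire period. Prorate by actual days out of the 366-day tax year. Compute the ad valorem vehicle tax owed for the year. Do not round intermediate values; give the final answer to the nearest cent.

$1,326.94

2019-12-01 to 2020-03-09: 100 days at 1.55% → $59,000 × 1.55% × 100/366 = $249.8634
2020-03-10 to 2020-06-10: 93 days at 3.75% → $59,000 × 3.75% × 93/366 = $562.1926
2020-06-11 to 2020-11-21: 164 days at 1.75% → $59,000 × 1.75% × 164/366 = $462.6503
2020-11-22 to 2020-11-30: 9 days at 3.6% → $59,000 × 3.6% × 9/366 = $52.2295
Total = $1,326.9358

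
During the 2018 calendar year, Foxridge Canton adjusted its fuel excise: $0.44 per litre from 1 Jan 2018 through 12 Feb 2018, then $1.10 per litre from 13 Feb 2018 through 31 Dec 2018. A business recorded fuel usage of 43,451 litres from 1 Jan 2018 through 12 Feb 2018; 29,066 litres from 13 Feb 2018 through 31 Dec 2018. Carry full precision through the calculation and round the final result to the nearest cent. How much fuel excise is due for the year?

1 Jan – 12 Feb 2018: 43,451 litres at $0.44/litre → $19,118.44
13 Feb – 31 Dec 2018: 29,066 litres at $1.10/litre → $31,972.60

$51,091.04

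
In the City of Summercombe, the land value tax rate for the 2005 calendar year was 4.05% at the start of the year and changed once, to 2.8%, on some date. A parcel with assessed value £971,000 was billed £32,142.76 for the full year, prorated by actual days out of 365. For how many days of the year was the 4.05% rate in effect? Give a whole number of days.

149 days

Let d = days at the first rate; then 365 − d days at the second rate.
£971,000 × [4.05%·d + 2.8%·(365−d)] / 365 = £32,142.76
Solving gives d = 149, so the new rate took effect on May 30, 2005.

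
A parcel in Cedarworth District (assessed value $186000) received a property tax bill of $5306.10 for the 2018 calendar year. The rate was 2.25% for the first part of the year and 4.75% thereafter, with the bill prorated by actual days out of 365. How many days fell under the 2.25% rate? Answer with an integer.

Let d = days at the first rate; then 365 − d days at the second rate.
$186000 × [2.25%·d + 4.75%·(365−d)] / 365 = $5306.10
Solving gives d = 277, so the new rate took effect on October 5, 2018.

277 days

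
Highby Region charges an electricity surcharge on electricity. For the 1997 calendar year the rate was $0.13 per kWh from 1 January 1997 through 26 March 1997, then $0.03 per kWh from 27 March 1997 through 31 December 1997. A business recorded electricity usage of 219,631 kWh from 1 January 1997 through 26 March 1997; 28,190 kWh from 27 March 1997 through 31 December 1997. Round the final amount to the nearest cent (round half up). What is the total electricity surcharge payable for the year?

1 January – 26 March 1997: 219,631 kWh at $0.13/kWh → $28552.03
27 March – 31 December 1997: 28,190 kWh at $0.03/kWh → $845.70

$29397.73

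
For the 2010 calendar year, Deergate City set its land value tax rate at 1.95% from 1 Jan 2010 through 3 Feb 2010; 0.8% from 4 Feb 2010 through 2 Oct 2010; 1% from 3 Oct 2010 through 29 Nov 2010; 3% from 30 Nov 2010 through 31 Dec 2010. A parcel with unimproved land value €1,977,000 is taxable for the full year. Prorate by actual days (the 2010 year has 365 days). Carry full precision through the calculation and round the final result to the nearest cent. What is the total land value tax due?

€22,375.31

1 Jan – 3 Feb 2010: 34 days at 1.95% → €1,977,000 × 1.95% × 34/365 = €3,591.0986
4 Feb – 2 Oct 2010: 241 days at 0.8% → €1,977,000 × 0.8% × 241/365 = €10,442.8932
3 Oct – 29 Nov 2010: 58 days at 1% → €1,977,000 × 1% × 58/365 = €3,141.5342
30 Nov – 31 Dec 2010: 32 days at 3% → €1,977,000 × 3% × 32/365 = €5,199.7808
Total = €22,375.3068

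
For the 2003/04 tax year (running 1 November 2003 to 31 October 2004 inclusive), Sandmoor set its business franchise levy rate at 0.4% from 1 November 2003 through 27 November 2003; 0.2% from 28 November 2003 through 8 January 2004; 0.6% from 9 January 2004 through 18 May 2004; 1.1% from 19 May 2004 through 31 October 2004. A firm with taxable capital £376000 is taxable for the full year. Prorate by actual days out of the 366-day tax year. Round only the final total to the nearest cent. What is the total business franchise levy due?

1 November – 27 November 2003: 27 days at 0.4% → £376000 × 0.4% × 27/366 = £110.9508
28 November 2003 – 8 January 2004: 42 days at 0.2% → £376000 × 0.2% × 42/366 = £86.2951
9 January – 18 May 2004: 131 days at 0.6% → £376000 × 0.6% × 131/366 = £807.4754
19 May – 31 October 2004: 166 days at 1.1% → £376000 × 1.1% × 166/366 = £1875.8907
Total = £2880.6120

£2880.61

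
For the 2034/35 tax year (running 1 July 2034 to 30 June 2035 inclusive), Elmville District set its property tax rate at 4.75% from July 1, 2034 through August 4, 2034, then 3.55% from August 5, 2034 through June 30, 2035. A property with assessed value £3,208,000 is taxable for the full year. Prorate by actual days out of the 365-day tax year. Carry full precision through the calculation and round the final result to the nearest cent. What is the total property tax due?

£117,575.40

July 1 – August 4, 2034: 35 days at 4.75% → £3,208,000 × 4.75% × 35/365 = £14,611.7808
August 5, 2034 – June 30, 2035: 330 days at 3.55% → £3,208,000 × 3.55% × 330/365 = £102,963.6164
Total = £117,575.3973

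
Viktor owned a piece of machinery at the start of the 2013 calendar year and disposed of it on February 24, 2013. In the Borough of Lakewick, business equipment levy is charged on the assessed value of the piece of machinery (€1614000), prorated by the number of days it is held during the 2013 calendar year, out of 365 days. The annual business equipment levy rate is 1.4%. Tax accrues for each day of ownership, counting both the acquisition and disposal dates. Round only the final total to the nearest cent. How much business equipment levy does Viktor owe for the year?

€3404.88

Days held (January 1 – February 24, 2013): 55 out of 365
Tax = €1614000 × 1.4% × 55/365 = €3404.8767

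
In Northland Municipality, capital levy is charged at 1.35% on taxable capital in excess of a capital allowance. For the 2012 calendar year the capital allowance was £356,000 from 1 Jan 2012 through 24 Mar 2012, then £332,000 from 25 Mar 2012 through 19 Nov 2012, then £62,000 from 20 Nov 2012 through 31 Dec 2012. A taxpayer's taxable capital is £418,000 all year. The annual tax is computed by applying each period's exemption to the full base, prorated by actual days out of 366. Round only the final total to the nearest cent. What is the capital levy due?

1 Jan – 24 Mar 2012: 84 days, exemption £356,000 → (£418,000 − £356,000) × 1.35% × 84/366 = £192.0984
25 Mar – 19 Nov 2012: 240 days, exemption £332,000 → (£418,000 − £332,000) × 1.35% × 240/366 = £761.3115
20 Nov – 31 Dec 2012: 42 days, exemption £62,000 → (£418,000 − £62,000) × 1.35% × 42/366 = £551.5082
Total = £1,504.9180

£1,504.92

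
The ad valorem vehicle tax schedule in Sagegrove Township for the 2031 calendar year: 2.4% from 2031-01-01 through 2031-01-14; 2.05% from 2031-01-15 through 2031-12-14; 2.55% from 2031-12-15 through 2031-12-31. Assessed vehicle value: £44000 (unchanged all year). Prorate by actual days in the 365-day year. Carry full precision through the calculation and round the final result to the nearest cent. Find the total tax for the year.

2031-01-01 to 2031-01-14: 14 days at 2.4% → £44000 × 2.4% × 14/365 = £40.5041
2031-01-15 to 2031-12-14: 334 days at 2.05% → £44000 × 2.05% × 334/365 = £825.3918
2031-12-15 to 2031-12-31: 17 days at 2.55% → £44000 × 2.55% × 17/365 = £52.2575
Total = £918.1534

£918.15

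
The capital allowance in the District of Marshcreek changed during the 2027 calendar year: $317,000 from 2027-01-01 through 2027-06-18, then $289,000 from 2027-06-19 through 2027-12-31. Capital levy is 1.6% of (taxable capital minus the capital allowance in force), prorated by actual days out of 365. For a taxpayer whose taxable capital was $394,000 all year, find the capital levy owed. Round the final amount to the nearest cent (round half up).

2027-01-01 to 2027-06-18: 169 days, exemption $317,000 → ($394,000 − $317,000) × 1.6% × 169/365 = $570.4329
2027-06-19 to 2027-12-31: 196 days, exemption $289,000 → ($394,000 − $289,000) × 1.6% × 196/365 = $902.1370
Total = $1,472.5699

$1,472.57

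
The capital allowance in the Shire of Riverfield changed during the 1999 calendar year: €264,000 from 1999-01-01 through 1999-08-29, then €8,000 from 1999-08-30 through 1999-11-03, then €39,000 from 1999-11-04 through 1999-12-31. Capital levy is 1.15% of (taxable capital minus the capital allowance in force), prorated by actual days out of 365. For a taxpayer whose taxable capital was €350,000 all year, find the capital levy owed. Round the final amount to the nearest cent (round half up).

€1,932.50

1999-01-01 to 1999-08-29: 241 days, exemption €264,000 → (€350,000 − €264,000) × 1.15% × 241/365 = €653.0110
1999-08-30 to 1999-11-03: 66 days, exemption €8,000 → (€350,000 − €8,000) × 1.15% × 66/365 = €711.1726
1999-11-04 to 1999-12-31: 58 days, exemption €39,000 → (€350,000 − €39,000) × 1.15% × 58/365 = €568.3205
Total = €1,932.5041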